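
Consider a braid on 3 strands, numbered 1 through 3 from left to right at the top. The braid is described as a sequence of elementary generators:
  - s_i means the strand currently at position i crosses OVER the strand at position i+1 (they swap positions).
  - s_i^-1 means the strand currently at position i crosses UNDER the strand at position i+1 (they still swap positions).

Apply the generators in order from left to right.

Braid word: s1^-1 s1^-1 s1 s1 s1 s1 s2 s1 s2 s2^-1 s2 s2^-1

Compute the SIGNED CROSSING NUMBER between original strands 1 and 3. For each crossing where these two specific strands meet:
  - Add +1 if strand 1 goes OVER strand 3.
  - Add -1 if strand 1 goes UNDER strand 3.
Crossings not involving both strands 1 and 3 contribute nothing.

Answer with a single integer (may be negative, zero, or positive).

Answer: 1

Derivation:
Gen 1: crossing 1x2. Both 1&3? no. Sum: 0
Gen 2: crossing 2x1. Both 1&3? no. Sum: 0
Gen 3: crossing 1x2. Both 1&3? no. Sum: 0
Gen 4: crossing 2x1. Both 1&3? no. Sum: 0
Gen 5: crossing 1x2. Both 1&3? no. Sum: 0
Gen 6: crossing 2x1. Both 1&3? no. Sum: 0
Gen 7: crossing 2x3. Both 1&3? no. Sum: 0
Gen 8: 1 over 3. Both 1&3? yes. Contrib: +1. Sum: 1
Gen 9: crossing 1x2. Both 1&3? no. Sum: 1
Gen 10: crossing 2x1. Both 1&3? no. Sum: 1
Gen 11: crossing 1x2. Both 1&3? no. Sum: 1
Gen 12: crossing 2x1. Both 1&3? no. Sum: 1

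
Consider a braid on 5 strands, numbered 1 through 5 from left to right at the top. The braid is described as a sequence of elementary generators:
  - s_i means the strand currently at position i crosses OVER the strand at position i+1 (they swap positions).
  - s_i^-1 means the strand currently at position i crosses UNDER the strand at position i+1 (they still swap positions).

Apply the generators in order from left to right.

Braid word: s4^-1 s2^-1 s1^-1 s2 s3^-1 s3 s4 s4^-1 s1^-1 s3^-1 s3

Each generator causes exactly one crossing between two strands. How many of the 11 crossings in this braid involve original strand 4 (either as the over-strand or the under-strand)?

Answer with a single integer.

Answer: 3

Derivation:
Gen 1: crossing 4x5. Involves strand 4? yes. Count so far: 1
Gen 2: crossing 2x3. Involves strand 4? no. Count so far: 1
Gen 3: crossing 1x3. Involves strand 4? no. Count so far: 1
Gen 4: crossing 1x2. Involves strand 4? no. Count so far: 1
Gen 5: crossing 1x5. Involves strand 4? no. Count so far: 1
Gen 6: crossing 5x1. Involves strand 4? no. Count so far: 1
Gen 7: crossing 5x4. Involves strand 4? yes. Count so far: 2
Gen 8: crossing 4x5. Involves strand 4? yes. Count so far: 3
Gen 9: crossing 3x2. Involves strand 4? no. Count so far: 3
Gen 10: crossing 1x5. Involves strand 4? no. Count so far: 3
Gen 11: crossing 5x1. Involves strand 4? no. Count so far: 3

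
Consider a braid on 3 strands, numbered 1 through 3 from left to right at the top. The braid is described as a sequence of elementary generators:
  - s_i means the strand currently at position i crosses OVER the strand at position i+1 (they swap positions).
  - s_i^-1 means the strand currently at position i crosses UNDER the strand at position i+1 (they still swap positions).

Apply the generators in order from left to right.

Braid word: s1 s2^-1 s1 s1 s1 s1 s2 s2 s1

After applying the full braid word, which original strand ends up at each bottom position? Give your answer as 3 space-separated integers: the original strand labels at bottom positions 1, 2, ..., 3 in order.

Answer: 3 2 1

Derivation:
Gen 1 (s1): strand 1 crosses over strand 2. Perm now: [2 1 3]
Gen 2 (s2^-1): strand 1 crosses under strand 3. Perm now: [2 3 1]
Gen 3 (s1): strand 2 crosses over strand 3. Perm now: [3 2 1]
Gen 4 (s1): strand 3 crosses over strand 2. Perm now: [2 3 1]
Gen 5 (s1): strand 2 crosses over strand 3. Perm now: [3 2 1]
Gen 6 (s1): strand 3 crosses over strand 2. Perm now: [2 3 1]
Gen 7 (s2): strand 3 crosses over strand 1. Perm now: [2 1 3]
Gen 8 (s2): strand 1 crosses over strand 3. Perm now: [2 3 1]
Gen 9 (s1): strand 2 crosses over strand 3. Perm now: [3 2 1]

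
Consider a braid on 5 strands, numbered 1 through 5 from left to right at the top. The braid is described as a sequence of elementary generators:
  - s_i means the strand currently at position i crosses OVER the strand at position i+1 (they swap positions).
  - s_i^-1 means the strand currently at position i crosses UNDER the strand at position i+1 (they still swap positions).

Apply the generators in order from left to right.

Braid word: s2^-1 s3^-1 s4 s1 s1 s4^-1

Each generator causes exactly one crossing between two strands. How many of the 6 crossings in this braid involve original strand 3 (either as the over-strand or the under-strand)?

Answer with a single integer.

Gen 1: crossing 2x3. Involves strand 3? yes. Count so far: 1
Gen 2: crossing 2x4. Involves strand 3? no. Count so far: 1
Gen 3: crossing 2x5. Involves strand 3? no. Count so far: 1
Gen 4: crossing 1x3. Involves strand 3? yes. Count so far: 2
Gen 5: crossing 3x1. Involves strand 3? yes. Count so far: 3
Gen 6: crossing 5x2. Involves strand 3? no. Count so far: 3

Answer: 3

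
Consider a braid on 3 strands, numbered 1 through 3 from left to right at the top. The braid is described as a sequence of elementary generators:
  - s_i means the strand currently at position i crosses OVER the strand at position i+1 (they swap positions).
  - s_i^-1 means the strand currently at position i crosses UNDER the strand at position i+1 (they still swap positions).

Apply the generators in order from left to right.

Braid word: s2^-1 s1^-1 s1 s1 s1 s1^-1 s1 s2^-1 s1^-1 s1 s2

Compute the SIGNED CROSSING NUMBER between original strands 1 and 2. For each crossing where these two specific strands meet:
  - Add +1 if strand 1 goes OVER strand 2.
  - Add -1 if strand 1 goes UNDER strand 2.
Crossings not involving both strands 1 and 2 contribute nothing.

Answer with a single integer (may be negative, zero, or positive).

Answer: -2

Derivation:
Gen 1: crossing 2x3. Both 1&2? no. Sum: 0
Gen 2: crossing 1x3. Both 1&2? no. Sum: 0
Gen 3: crossing 3x1. Both 1&2? no. Sum: 0
Gen 4: crossing 1x3. Both 1&2? no. Sum: 0
Gen 5: crossing 3x1. Both 1&2? no. Sum: 0
Gen 6: crossing 1x3. Both 1&2? no. Sum: 0
Gen 7: crossing 3x1. Both 1&2? no. Sum: 0
Gen 8: crossing 3x2. Both 1&2? no. Sum: 0
Gen 9: 1 under 2. Both 1&2? yes. Contrib: -1. Sum: -1
Gen 10: 2 over 1. Both 1&2? yes. Contrib: -1. Sum: -2
Gen 11: crossing 2x3. Both 1&2? no. Sum: -2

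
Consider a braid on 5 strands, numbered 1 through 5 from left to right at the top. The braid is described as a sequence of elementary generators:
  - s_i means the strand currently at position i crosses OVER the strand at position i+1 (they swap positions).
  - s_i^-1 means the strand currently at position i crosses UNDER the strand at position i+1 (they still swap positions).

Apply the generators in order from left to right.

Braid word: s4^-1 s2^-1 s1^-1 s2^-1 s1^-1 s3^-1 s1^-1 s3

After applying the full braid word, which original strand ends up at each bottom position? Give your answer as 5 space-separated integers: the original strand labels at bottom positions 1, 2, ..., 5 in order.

Answer: 3 2 1 5 4

Derivation:
Gen 1 (s4^-1): strand 4 crosses under strand 5. Perm now: [1 2 3 5 4]
Gen 2 (s2^-1): strand 2 crosses under strand 3. Perm now: [1 3 2 5 4]
Gen 3 (s1^-1): strand 1 crosses under strand 3. Perm now: [3 1 2 5 4]
Gen 4 (s2^-1): strand 1 crosses under strand 2. Perm now: [3 2 1 5 4]
Gen 5 (s1^-1): strand 3 crosses under strand 2. Perm now: [2 3 1 5 4]
Gen 6 (s3^-1): strand 1 crosses under strand 5. Perm now: [2 3 5 1 4]
Gen 7 (s1^-1): strand 2 crosses under strand 3. Perm now: [3 2 5 1 4]
Gen 8 (s3): strand 5 crosses over strand 1. Perm now: [3 2 1 5 4]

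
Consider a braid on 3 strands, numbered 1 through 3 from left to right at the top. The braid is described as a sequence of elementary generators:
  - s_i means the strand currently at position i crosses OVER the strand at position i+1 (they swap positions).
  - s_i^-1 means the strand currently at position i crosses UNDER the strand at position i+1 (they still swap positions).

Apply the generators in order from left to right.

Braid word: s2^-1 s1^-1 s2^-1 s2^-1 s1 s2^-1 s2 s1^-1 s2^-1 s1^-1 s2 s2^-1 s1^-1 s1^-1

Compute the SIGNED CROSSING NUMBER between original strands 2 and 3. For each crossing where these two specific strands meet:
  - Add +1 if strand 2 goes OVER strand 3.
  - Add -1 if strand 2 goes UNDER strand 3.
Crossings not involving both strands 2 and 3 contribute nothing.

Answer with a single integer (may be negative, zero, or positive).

Gen 1: 2 under 3. Both 2&3? yes. Contrib: -1. Sum: -1
Gen 2: crossing 1x3. Both 2&3? no. Sum: -1
Gen 3: crossing 1x2. Both 2&3? no. Sum: -1
Gen 4: crossing 2x1. Both 2&3? no. Sum: -1
Gen 5: crossing 3x1. Both 2&3? no. Sum: -1
Gen 6: 3 under 2. Both 2&3? yes. Contrib: +1. Sum: 0
Gen 7: 2 over 3. Both 2&3? yes. Contrib: +1. Sum: 1
Gen 8: crossing 1x3. Both 2&3? no. Sum: 1
Gen 9: crossing 1x2. Both 2&3? no. Sum: 1
Gen 10: 3 under 2. Both 2&3? yes. Contrib: +1. Sum: 2
Gen 11: crossing 3x1. Both 2&3? no. Sum: 2
Gen 12: crossing 1x3. Both 2&3? no. Sum: 2
Gen 13: 2 under 3. Both 2&3? yes. Contrib: -1. Sum: 1
Gen 14: 3 under 2. Both 2&3? yes. Contrib: +1. Sum: 2

Answer: 2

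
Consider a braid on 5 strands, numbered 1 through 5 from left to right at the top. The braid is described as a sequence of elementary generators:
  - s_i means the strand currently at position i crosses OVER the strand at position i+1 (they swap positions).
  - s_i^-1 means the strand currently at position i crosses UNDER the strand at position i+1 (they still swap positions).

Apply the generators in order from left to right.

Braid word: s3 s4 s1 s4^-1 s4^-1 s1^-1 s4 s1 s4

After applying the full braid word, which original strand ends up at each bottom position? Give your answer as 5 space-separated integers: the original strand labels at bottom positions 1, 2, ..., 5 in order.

Gen 1 (s3): strand 3 crosses over strand 4. Perm now: [1 2 4 3 5]
Gen 2 (s4): strand 3 crosses over strand 5. Perm now: [1 2 4 5 3]
Gen 3 (s1): strand 1 crosses over strand 2. Perm now: [2 1 4 5 3]
Gen 4 (s4^-1): strand 5 crosses under strand 3. Perm now: [2 1 4 3 5]
Gen 5 (s4^-1): strand 3 crosses under strand 5. Perm now: [2 1 4 5 3]
Gen 6 (s1^-1): strand 2 crosses under strand 1. Perm now: [1 2 4 5 3]
Gen 7 (s4): strand 5 crosses over strand 3. Perm now: [1 2 4 3 5]
Gen 8 (s1): strand 1 crosses over strand 2. Perm now: [2 1 4 3 5]
Gen 9 (s4): strand 3 crosses over strand 5. Perm now: [2 1 4 5 3]

Answer: 2 1 4 5 3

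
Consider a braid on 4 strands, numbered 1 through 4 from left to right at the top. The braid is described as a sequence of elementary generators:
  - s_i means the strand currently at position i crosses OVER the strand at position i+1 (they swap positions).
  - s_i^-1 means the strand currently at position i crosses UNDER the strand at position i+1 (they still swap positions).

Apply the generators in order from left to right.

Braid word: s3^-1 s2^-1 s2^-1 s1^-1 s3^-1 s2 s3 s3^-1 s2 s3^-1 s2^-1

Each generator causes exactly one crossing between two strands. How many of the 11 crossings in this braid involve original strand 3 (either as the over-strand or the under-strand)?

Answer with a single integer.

Answer: 5

Derivation:
Gen 1: crossing 3x4. Involves strand 3? yes. Count so far: 1
Gen 2: crossing 2x4. Involves strand 3? no. Count so far: 1
Gen 3: crossing 4x2. Involves strand 3? no. Count so far: 1
Gen 4: crossing 1x2. Involves strand 3? no. Count so far: 1
Gen 5: crossing 4x3. Involves strand 3? yes. Count so far: 2
Gen 6: crossing 1x3. Involves strand 3? yes. Count so far: 3
Gen 7: crossing 1x4. Involves strand 3? no. Count so far: 3
Gen 8: crossing 4x1. Involves strand 3? no. Count so far: 3
Gen 9: crossing 3x1. Involves strand 3? yes. Count so far: 4
Gen 10: crossing 3x4. Involves strand 3? yes. Count so far: 5
Gen 11: crossing 1x4. Involves strand 3? no. Count so far: 5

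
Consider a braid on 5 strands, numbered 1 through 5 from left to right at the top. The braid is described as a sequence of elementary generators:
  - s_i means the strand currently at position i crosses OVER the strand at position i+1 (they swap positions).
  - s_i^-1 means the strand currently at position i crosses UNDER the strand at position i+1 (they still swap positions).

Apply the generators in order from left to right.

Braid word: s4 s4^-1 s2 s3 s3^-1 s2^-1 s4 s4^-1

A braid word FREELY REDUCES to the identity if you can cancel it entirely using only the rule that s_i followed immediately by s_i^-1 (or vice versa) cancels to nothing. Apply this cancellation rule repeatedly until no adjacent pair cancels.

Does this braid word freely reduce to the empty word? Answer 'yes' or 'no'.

Answer: yes

Derivation:
Gen 1 (s4): push. Stack: [s4]
Gen 2 (s4^-1): cancels prior s4. Stack: []
Gen 3 (s2): push. Stack: [s2]
Gen 4 (s3): push. Stack: [s2 s3]
Gen 5 (s3^-1): cancels prior s3. Stack: [s2]
Gen 6 (s2^-1): cancels prior s2. Stack: []
Gen 7 (s4): push. Stack: [s4]
Gen 8 (s4^-1): cancels prior s4. Stack: []
Reduced word: (empty)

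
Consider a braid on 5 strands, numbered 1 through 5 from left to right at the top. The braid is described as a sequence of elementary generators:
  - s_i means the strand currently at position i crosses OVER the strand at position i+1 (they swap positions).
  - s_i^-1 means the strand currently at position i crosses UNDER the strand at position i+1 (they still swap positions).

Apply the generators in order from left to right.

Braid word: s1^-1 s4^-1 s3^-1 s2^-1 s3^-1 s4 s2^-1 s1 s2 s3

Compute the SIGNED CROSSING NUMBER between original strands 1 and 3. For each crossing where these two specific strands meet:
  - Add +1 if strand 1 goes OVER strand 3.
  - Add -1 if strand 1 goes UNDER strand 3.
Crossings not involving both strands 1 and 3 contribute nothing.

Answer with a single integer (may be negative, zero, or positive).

Gen 1: crossing 1x2. Both 1&3? no. Sum: 0
Gen 2: crossing 4x5. Both 1&3? no. Sum: 0
Gen 3: crossing 3x5. Both 1&3? no. Sum: 0
Gen 4: crossing 1x5. Both 1&3? no. Sum: 0
Gen 5: 1 under 3. Both 1&3? yes. Contrib: -1. Sum: -1
Gen 6: crossing 1x4. Both 1&3? no. Sum: -1
Gen 7: crossing 5x3. Both 1&3? no. Sum: -1
Gen 8: crossing 2x3. Both 1&3? no. Sum: -1
Gen 9: crossing 2x5. Both 1&3? no. Sum: -1
Gen 10: crossing 2x4. Both 1&3? no. Sum: -1

Answer: -1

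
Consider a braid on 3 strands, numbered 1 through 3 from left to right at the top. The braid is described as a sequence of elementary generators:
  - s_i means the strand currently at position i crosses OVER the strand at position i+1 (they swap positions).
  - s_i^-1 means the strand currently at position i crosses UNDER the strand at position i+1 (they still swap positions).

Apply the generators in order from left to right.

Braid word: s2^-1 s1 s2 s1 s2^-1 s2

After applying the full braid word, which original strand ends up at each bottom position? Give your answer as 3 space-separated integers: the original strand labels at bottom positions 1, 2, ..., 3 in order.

Answer: 2 3 1

Derivation:
Gen 1 (s2^-1): strand 2 crosses under strand 3. Perm now: [1 3 2]
Gen 2 (s1): strand 1 crosses over strand 3. Perm now: [3 1 2]
Gen 3 (s2): strand 1 crosses over strand 2. Perm now: [3 2 1]
Gen 4 (s1): strand 3 crosses over strand 2. Perm now: [2 3 1]
Gen 5 (s2^-1): strand 3 crosses under strand 1. Perm now: [2 1 3]
Gen 6 (s2): strand 1 crosses over strand 3. Perm now: [2 3 1]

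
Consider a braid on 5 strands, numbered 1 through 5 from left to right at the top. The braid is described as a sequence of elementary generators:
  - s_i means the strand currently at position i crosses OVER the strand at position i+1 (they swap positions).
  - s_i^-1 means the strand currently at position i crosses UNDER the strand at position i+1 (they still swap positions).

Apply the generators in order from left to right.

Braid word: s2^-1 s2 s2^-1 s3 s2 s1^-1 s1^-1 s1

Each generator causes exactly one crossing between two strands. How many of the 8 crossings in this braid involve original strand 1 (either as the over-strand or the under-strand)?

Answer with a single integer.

Gen 1: crossing 2x3. Involves strand 1? no. Count so far: 0
Gen 2: crossing 3x2. Involves strand 1? no. Count so far: 0
Gen 3: crossing 2x3. Involves strand 1? no. Count so far: 0
Gen 4: crossing 2x4. Involves strand 1? no. Count so far: 0
Gen 5: crossing 3x4. Involves strand 1? no. Count so far: 0
Gen 6: crossing 1x4. Involves strand 1? yes. Count so far: 1
Gen 7: crossing 4x1. Involves strand 1? yes. Count so far: 2
Gen 8: crossing 1x4. Involves strand 1? yes. Count so far: 3

Answer: 3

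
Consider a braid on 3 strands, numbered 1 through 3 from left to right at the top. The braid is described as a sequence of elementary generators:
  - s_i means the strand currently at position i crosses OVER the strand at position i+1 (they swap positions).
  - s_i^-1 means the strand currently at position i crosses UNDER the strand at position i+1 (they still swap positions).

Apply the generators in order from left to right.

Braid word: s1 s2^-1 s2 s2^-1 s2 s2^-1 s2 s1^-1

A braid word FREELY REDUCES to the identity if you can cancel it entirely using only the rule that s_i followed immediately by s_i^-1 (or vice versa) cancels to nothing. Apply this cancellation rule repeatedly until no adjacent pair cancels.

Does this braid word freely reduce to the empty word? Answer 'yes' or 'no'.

Answer: yes

Derivation:
Gen 1 (s1): push. Stack: [s1]
Gen 2 (s2^-1): push. Stack: [s1 s2^-1]
Gen 3 (s2): cancels prior s2^-1. Stack: [s1]
Gen 4 (s2^-1): push. Stack: [s1 s2^-1]
Gen 5 (s2): cancels prior s2^-1. Stack: [s1]
Gen 6 (s2^-1): push. Stack: [s1 s2^-1]
Gen 7 (s2): cancels prior s2^-1. Stack: [s1]
Gen 8 (s1^-1): cancels prior s1. Stack: []
Reduced word: (empty)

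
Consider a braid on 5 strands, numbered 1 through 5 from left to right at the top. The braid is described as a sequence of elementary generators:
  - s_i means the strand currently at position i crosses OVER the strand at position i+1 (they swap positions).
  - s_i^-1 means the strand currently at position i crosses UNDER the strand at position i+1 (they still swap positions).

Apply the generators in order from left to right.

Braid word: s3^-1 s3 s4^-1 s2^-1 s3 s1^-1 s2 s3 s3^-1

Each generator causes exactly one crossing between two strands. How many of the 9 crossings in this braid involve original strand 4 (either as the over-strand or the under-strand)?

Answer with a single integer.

Gen 1: crossing 3x4. Involves strand 4? yes. Count so far: 1
Gen 2: crossing 4x3. Involves strand 4? yes. Count so far: 2
Gen 3: crossing 4x5. Involves strand 4? yes. Count so far: 3
Gen 4: crossing 2x3. Involves strand 4? no. Count so far: 3
Gen 5: crossing 2x5. Involves strand 4? no. Count so far: 3
Gen 6: crossing 1x3. Involves strand 4? no. Count so far: 3
Gen 7: crossing 1x5. Involves strand 4? no. Count so far: 3
Gen 8: crossing 1x2. Involves strand 4? no. Count so far: 3
Gen 9: crossing 2x1. Involves strand 4? no. Count so far: 3

Answer: 3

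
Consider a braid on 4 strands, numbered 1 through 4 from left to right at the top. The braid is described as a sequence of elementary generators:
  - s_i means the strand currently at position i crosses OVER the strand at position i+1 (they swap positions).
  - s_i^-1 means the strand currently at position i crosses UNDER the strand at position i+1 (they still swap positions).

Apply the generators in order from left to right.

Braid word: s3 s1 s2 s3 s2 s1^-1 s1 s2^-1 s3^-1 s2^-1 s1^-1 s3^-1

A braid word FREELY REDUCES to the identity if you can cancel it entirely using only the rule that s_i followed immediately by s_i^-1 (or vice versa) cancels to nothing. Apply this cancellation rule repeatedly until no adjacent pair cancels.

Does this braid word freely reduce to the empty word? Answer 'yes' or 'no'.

Answer: yes

Derivation:
Gen 1 (s3): push. Stack: [s3]
Gen 2 (s1): push. Stack: [s3 s1]
Gen 3 (s2): push. Stack: [s3 s1 s2]
Gen 4 (s3): push. Stack: [s3 s1 s2 s3]
Gen 5 (s2): push. Stack: [s3 s1 s2 s3 s2]
Gen 6 (s1^-1): push. Stack: [s3 s1 s2 s3 s2 s1^-1]
Gen 7 (s1): cancels prior s1^-1. Stack: [s3 s1 s2 s3 s2]
Gen 8 (s2^-1): cancels prior s2. Stack: [s3 s1 s2 s3]
Gen 9 (s3^-1): cancels prior s3. Stack: [s3 s1 s2]
Gen 10 (s2^-1): cancels prior s2. Stack: [s3 s1]
Gen 11 (s1^-1): cancels prior s1. Stack: [s3]
Gen 12 (s3^-1): cancels prior s3. Stack: []
Reduced word: (empty)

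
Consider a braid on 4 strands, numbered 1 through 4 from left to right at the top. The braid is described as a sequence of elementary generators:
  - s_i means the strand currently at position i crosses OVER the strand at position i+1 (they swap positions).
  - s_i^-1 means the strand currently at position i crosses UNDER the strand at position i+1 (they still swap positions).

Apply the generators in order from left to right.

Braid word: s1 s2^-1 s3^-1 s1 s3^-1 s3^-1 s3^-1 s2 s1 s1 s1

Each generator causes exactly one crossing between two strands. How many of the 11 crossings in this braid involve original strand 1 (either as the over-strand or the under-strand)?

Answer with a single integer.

Gen 1: crossing 1x2. Involves strand 1? yes. Count so far: 1
Gen 2: crossing 1x3. Involves strand 1? yes. Count so far: 2
Gen 3: crossing 1x4. Involves strand 1? yes. Count so far: 3
Gen 4: crossing 2x3. Involves strand 1? no. Count so far: 3
Gen 5: crossing 4x1. Involves strand 1? yes. Count so far: 4
Gen 6: crossing 1x4. Involves strand 1? yes. Count so far: 5
Gen 7: crossing 4x1. Involves strand 1? yes. Count so far: 6
Gen 8: crossing 2x1. Involves strand 1? yes. Count so far: 7
Gen 9: crossing 3x1. Involves strand 1? yes. Count so far: 8
Gen 10: crossing 1x3. Involves strand 1? yes. Count so far: 9
Gen 11: crossing 3x1. Involves strand 1? yes. Count so far: 10

Answer: 10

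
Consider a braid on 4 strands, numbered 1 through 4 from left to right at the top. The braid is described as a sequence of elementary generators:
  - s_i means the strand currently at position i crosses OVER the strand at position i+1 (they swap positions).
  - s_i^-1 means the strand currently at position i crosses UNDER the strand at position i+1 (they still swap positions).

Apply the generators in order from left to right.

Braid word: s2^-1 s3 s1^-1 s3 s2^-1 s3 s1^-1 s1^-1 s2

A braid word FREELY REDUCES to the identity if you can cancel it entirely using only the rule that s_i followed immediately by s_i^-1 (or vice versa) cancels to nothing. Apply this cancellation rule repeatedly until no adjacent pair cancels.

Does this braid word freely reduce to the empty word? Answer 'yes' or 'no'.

Gen 1 (s2^-1): push. Stack: [s2^-1]
Gen 2 (s3): push. Stack: [s2^-1 s3]
Gen 3 (s1^-1): push. Stack: [s2^-1 s3 s1^-1]
Gen 4 (s3): push. Stack: [s2^-1 s3 s1^-1 s3]
Gen 5 (s2^-1): push. Stack: [s2^-1 s3 s1^-1 s3 s2^-1]
Gen 6 (s3): push. Stack: [s2^-1 s3 s1^-1 s3 s2^-1 s3]
Gen 7 (s1^-1): push. Stack: [s2^-1 s3 s1^-1 s3 s2^-1 s3 s1^-1]
Gen 8 (s1^-1): push. Stack: [s2^-1 s3 s1^-1 s3 s2^-1 s3 s1^-1 s1^-1]
Gen 9 (s2): push. Stack: [s2^-1 s3 s1^-1 s3 s2^-1 s3 s1^-1 s1^-1 s2]
Reduced word: s2^-1 s3 s1^-1 s3 s2^-1 s3 s1^-1 s1^-1 s2

Answer: no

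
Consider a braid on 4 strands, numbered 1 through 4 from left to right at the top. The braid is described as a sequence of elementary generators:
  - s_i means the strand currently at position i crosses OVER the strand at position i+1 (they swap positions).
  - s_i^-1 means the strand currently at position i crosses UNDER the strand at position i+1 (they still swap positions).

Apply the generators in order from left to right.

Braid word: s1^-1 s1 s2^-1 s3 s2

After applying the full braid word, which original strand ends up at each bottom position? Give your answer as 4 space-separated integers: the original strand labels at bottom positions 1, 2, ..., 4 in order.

Answer: 1 4 3 2

Derivation:
Gen 1 (s1^-1): strand 1 crosses under strand 2. Perm now: [2 1 3 4]
Gen 2 (s1): strand 2 crosses over strand 1. Perm now: [1 2 3 4]
Gen 3 (s2^-1): strand 2 crosses under strand 3. Perm now: [1 3 2 4]
Gen 4 (s3): strand 2 crosses over strand 4. Perm now: [1 3 4 2]
Gen 5 (s2): strand 3 crosses over strand 4. Perm now: [1 4 3 2]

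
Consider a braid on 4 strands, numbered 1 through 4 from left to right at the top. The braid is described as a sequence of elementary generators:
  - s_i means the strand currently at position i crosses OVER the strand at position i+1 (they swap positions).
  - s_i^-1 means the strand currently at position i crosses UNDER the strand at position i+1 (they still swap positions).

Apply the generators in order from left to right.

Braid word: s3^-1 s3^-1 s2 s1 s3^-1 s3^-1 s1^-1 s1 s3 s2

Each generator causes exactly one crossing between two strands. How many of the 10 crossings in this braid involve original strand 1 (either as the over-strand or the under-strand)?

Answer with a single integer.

Gen 1: crossing 3x4. Involves strand 1? no. Count so far: 0
Gen 2: crossing 4x3. Involves strand 1? no. Count so far: 0
Gen 3: crossing 2x3. Involves strand 1? no. Count so far: 0
Gen 4: crossing 1x3. Involves strand 1? yes. Count so far: 1
Gen 5: crossing 2x4. Involves strand 1? no. Count so far: 1
Gen 6: crossing 4x2. Involves strand 1? no. Count so far: 1
Gen 7: crossing 3x1. Involves strand 1? yes. Count so far: 2
Gen 8: crossing 1x3. Involves strand 1? yes. Count so far: 3
Gen 9: crossing 2x4. Involves strand 1? no. Count so far: 3
Gen 10: crossing 1x4. Involves strand 1? yes. Count so far: 4

Answer: 4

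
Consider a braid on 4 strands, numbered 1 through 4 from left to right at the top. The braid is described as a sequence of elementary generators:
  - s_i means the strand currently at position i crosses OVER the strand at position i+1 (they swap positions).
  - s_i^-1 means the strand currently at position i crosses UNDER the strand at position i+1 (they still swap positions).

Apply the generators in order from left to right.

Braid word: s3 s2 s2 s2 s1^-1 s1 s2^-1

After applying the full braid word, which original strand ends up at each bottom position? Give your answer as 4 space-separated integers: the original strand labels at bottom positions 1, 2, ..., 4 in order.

Gen 1 (s3): strand 3 crosses over strand 4. Perm now: [1 2 4 3]
Gen 2 (s2): strand 2 crosses over strand 4. Perm now: [1 4 2 3]
Gen 3 (s2): strand 4 crosses over strand 2. Perm now: [1 2 4 3]
Gen 4 (s2): strand 2 crosses over strand 4. Perm now: [1 4 2 3]
Gen 5 (s1^-1): strand 1 crosses under strand 4. Perm now: [4 1 2 3]
Gen 6 (s1): strand 4 crosses over strand 1. Perm now: [1 4 2 3]
Gen 7 (s2^-1): strand 4 crosses under strand 2. Perm now: [1 2 4 3]

Answer: 1 2 4 3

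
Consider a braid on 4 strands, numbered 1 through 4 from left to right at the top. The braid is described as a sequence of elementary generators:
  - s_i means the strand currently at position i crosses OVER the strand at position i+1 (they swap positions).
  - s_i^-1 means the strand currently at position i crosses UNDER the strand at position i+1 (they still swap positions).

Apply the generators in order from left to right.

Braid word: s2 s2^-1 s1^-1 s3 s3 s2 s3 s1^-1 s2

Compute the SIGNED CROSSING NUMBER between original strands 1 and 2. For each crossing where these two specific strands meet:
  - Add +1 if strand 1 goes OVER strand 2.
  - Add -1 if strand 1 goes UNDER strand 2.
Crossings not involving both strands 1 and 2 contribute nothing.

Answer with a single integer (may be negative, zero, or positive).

Answer: -1

Derivation:
Gen 1: crossing 2x3. Both 1&2? no. Sum: 0
Gen 2: crossing 3x2. Both 1&2? no. Sum: 0
Gen 3: 1 under 2. Both 1&2? yes. Contrib: -1. Sum: -1
Gen 4: crossing 3x4. Both 1&2? no. Sum: -1
Gen 5: crossing 4x3. Both 1&2? no. Sum: -1
Gen 6: crossing 1x3. Both 1&2? no. Sum: -1
Gen 7: crossing 1x4. Both 1&2? no. Sum: -1
Gen 8: crossing 2x3. Both 1&2? no. Sum: -1
Gen 9: crossing 2x4. Both 1&2? no. Sum: -1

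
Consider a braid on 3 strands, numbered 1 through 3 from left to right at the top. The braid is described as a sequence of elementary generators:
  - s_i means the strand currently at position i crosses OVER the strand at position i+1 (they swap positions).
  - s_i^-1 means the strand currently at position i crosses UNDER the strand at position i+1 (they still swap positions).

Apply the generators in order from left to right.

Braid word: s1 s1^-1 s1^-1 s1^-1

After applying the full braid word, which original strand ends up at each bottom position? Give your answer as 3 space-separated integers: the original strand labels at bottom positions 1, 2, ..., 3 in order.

Answer: 1 2 3

Derivation:
Gen 1 (s1): strand 1 crosses over strand 2. Perm now: [2 1 3]
Gen 2 (s1^-1): strand 2 crosses under strand 1. Perm now: [1 2 3]
Gen 3 (s1^-1): strand 1 crosses under strand 2. Perm now: [2 1 3]
Gen 4 (s1^-1): strand 2 crosses under strand 1. Perm now: [1 2 3]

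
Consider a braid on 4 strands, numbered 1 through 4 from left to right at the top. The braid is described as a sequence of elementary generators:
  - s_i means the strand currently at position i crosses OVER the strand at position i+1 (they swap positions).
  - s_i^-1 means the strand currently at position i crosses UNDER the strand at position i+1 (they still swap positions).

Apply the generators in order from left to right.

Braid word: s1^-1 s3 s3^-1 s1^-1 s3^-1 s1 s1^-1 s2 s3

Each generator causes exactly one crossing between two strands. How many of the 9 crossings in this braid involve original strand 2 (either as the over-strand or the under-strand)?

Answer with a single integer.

Gen 1: crossing 1x2. Involves strand 2? yes. Count so far: 1
Gen 2: crossing 3x4. Involves strand 2? no. Count so far: 1
Gen 3: crossing 4x3. Involves strand 2? no. Count so far: 1
Gen 4: crossing 2x1. Involves strand 2? yes. Count so far: 2
Gen 5: crossing 3x4. Involves strand 2? no. Count so far: 2
Gen 6: crossing 1x2. Involves strand 2? yes. Count so far: 3
Gen 7: crossing 2x1. Involves strand 2? yes. Count so far: 4
Gen 8: crossing 2x4. Involves strand 2? yes. Count so far: 5
Gen 9: crossing 2x3. Involves strand 2? yes. Count so far: 6

Answer: 6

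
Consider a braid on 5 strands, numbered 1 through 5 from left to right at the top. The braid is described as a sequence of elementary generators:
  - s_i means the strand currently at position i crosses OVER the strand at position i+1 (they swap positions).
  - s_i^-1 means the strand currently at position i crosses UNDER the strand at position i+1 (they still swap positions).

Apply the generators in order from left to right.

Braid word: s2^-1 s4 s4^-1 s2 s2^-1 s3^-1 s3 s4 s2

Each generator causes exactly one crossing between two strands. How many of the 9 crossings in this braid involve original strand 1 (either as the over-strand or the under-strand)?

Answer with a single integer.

Answer: 0

Derivation:
Gen 1: crossing 2x3. Involves strand 1? no. Count so far: 0
Gen 2: crossing 4x5. Involves strand 1? no. Count so far: 0
Gen 3: crossing 5x4. Involves strand 1? no. Count so far: 0
Gen 4: crossing 3x2. Involves strand 1? no. Count so far: 0
Gen 5: crossing 2x3. Involves strand 1? no. Count so far: 0
Gen 6: crossing 2x4. Involves strand 1? no. Count so far: 0
Gen 7: crossing 4x2. Involves strand 1? no. Count so far: 0
Gen 8: crossing 4x5. Involves strand 1? no. Count so far: 0
Gen 9: crossing 3x2. Involves strand 1? no. Count so far: 0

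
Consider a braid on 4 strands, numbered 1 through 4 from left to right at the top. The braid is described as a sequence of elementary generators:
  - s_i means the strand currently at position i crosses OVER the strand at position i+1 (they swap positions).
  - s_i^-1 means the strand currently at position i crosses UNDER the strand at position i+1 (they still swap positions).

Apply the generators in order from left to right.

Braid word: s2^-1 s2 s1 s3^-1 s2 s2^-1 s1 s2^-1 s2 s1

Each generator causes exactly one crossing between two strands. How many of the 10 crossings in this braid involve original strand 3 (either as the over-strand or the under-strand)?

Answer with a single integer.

Answer: 3

Derivation:
Gen 1: crossing 2x3. Involves strand 3? yes. Count so far: 1
Gen 2: crossing 3x2. Involves strand 3? yes. Count so far: 2
Gen 3: crossing 1x2. Involves strand 3? no. Count so far: 2
Gen 4: crossing 3x4. Involves strand 3? yes. Count so far: 3
Gen 5: crossing 1x4. Involves strand 3? no. Count so far: 3
Gen 6: crossing 4x1. Involves strand 3? no. Count so far: 3
Gen 7: crossing 2x1. Involves strand 3? no. Count so far: 3
Gen 8: crossing 2x4. Involves strand 3? no. Count so far: 3
Gen 9: crossing 4x2. Involves strand 3? no. Count so far: 3
Gen 10: crossing 1x2. Involves strand 3? no. Count so far: 3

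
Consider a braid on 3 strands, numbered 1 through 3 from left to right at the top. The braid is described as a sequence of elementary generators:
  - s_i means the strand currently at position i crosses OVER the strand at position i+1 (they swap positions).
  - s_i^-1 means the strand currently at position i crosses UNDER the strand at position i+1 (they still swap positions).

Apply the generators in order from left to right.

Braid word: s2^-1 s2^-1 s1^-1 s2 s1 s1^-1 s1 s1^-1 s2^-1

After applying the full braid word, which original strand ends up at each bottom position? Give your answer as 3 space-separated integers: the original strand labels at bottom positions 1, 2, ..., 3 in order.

Gen 1 (s2^-1): strand 2 crosses under strand 3. Perm now: [1 3 2]
Gen 2 (s2^-1): strand 3 crosses under strand 2. Perm now: [1 2 3]
Gen 3 (s1^-1): strand 1 crosses under strand 2. Perm now: [2 1 3]
Gen 4 (s2): strand 1 crosses over strand 3. Perm now: [2 3 1]
Gen 5 (s1): strand 2 crosses over strand 3. Perm now: [3 2 1]
Gen 6 (s1^-1): strand 3 crosses under strand 2. Perm now: [2 3 1]
Gen 7 (s1): strand 2 crosses over strand 3. Perm now: [3 2 1]
Gen 8 (s1^-1): strand 3 crosses under strand 2. Perm now: [2 3 1]
Gen 9 (s2^-1): strand 3 crosses under strand 1. Perm now: [2 1 3]

Answer: 2 1 3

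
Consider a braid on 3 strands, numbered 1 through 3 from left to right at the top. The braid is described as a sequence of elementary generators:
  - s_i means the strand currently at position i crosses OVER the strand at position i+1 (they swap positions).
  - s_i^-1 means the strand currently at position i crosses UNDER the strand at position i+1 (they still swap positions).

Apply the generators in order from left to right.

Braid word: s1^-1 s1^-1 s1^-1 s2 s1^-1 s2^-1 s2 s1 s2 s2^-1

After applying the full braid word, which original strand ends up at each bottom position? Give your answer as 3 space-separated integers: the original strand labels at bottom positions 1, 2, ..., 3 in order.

Gen 1 (s1^-1): strand 1 crosses under strand 2. Perm now: [2 1 3]
Gen 2 (s1^-1): strand 2 crosses under strand 1. Perm now: [1 2 3]
Gen 3 (s1^-1): strand 1 crosses under strand 2. Perm now: [2 1 3]
Gen 4 (s2): strand 1 crosses over strand 3. Perm now: [2 3 1]
Gen 5 (s1^-1): strand 2 crosses under strand 3. Perm now: [3 2 1]
Gen 6 (s2^-1): strand 2 crosses under strand 1. Perm now: [3 1 2]
Gen 7 (s2): strand 1 crosses over strand 2. Perm now: [3 2 1]
Gen 8 (s1): strand 3 crosses over strand 2. Perm now: [2 3 1]
Gen 9 (s2): strand 3 crosses over strand 1. Perm now: [2 1 3]
Gen 10 (s2^-1): strand 1 crosses under strand 3. Perm now: [2 3 1]

Answer: 2 3 1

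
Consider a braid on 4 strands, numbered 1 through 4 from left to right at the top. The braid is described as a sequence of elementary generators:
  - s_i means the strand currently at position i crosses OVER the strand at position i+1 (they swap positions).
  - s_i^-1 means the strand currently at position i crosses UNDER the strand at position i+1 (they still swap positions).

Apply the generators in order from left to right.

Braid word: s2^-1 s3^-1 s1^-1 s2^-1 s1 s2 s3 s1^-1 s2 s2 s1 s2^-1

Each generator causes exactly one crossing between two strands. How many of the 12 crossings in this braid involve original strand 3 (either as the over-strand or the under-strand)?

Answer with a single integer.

Gen 1: crossing 2x3. Involves strand 3? yes. Count so far: 1
Gen 2: crossing 2x4. Involves strand 3? no. Count so far: 1
Gen 3: crossing 1x3. Involves strand 3? yes. Count so far: 2
Gen 4: crossing 1x4. Involves strand 3? no. Count so far: 2
Gen 5: crossing 3x4. Involves strand 3? yes. Count so far: 3
Gen 6: crossing 3x1. Involves strand 3? yes. Count so far: 4
Gen 7: crossing 3x2. Involves strand 3? yes. Count so far: 5
Gen 8: crossing 4x1. Involves strand 3? no. Count so far: 5
Gen 9: crossing 4x2. Involves strand 3? no. Count so far: 5
Gen 10: crossing 2x4. Involves strand 3? no. Count so far: 5
Gen 11: crossing 1x4. Involves strand 3? no. Count so far: 5
Gen 12: crossing 1x2. Involves strand 3? no. Count so far: 5

Answer: 5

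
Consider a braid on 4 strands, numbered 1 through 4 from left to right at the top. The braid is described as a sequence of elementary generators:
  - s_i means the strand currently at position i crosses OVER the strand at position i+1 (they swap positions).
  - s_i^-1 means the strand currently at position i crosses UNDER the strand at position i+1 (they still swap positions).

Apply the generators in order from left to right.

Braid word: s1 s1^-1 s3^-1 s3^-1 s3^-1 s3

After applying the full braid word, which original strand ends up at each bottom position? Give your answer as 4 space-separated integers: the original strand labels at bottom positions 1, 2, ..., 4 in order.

Gen 1 (s1): strand 1 crosses over strand 2. Perm now: [2 1 3 4]
Gen 2 (s1^-1): strand 2 crosses under strand 1. Perm now: [1 2 3 4]
Gen 3 (s3^-1): strand 3 crosses under strand 4. Perm now: [1 2 4 3]
Gen 4 (s3^-1): strand 4 crosses under strand 3. Perm now: [1 2 3 4]
Gen 5 (s3^-1): strand 3 crosses under strand 4. Perm now: [1 2 4 3]
Gen 6 (s3): strand 4 crosses over strand 3. Perm now: [1 2 3 4]

Answer: 1 2 3 4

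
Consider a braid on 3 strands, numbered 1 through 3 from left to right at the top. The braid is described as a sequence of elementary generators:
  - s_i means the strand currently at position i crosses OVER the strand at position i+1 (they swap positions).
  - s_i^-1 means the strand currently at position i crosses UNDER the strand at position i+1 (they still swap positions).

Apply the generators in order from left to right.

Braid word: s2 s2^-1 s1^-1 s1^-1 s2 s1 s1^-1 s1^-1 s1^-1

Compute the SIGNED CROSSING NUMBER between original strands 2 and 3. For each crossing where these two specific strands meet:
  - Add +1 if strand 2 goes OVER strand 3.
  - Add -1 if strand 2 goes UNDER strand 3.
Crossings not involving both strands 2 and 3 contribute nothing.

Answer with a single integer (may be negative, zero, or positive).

Gen 1: 2 over 3. Both 2&3? yes. Contrib: +1. Sum: 1
Gen 2: 3 under 2. Both 2&3? yes. Contrib: +1. Sum: 2
Gen 3: crossing 1x2. Both 2&3? no. Sum: 2
Gen 4: crossing 2x1. Both 2&3? no. Sum: 2
Gen 5: 2 over 3. Both 2&3? yes. Contrib: +1. Sum: 3
Gen 6: crossing 1x3. Both 2&3? no. Sum: 3
Gen 7: crossing 3x1. Both 2&3? no. Sum: 3
Gen 8: crossing 1x3. Both 2&3? no. Sum: 3
Gen 9: crossing 3x1. Both 2&3? no. Sum: 3

Answer: 3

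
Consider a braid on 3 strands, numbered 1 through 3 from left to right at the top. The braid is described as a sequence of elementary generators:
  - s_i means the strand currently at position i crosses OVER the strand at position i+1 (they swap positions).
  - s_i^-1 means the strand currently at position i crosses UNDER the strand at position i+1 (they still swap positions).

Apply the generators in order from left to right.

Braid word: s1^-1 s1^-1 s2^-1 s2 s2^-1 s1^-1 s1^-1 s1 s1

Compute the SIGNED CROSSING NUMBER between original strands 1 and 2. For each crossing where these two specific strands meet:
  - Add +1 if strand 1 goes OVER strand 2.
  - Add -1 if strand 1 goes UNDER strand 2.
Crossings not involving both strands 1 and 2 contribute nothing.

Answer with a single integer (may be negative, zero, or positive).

Answer: 0

Derivation:
Gen 1: 1 under 2. Both 1&2? yes. Contrib: -1. Sum: -1
Gen 2: 2 under 1. Both 1&2? yes. Contrib: +1. Sum: 0
Gen 3: crossing 2x3. Both 1&2? no. Sum: 0
Gen 4: crossing 3x2. Both 1&2? no. Sum: 0
Gen 5: crossing 2x3. Both 1&2? no. Sum: 0
Gen 6: crossing 1x3. Both 1&2? no. Sum: 0
Gen 7: crossing 3x1. Both 1&2? no. Sum: 0
Gen 8: crossing 1x3. Both 1&2? no. Sum: 0
Gen 9: crossing 3x1. Both 1&2? no. Sum: 0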